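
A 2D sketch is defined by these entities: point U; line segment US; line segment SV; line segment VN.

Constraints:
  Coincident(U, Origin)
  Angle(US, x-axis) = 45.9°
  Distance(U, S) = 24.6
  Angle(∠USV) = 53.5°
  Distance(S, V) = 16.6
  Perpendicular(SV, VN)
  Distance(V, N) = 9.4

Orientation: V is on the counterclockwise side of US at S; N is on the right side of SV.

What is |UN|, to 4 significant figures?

29.24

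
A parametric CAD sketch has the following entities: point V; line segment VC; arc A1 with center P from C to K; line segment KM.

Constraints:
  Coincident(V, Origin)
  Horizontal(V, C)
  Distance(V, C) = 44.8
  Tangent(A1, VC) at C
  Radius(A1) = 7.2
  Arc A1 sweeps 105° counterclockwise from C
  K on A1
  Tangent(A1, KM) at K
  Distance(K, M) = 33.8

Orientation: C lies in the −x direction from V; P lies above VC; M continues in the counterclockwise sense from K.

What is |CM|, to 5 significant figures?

41.750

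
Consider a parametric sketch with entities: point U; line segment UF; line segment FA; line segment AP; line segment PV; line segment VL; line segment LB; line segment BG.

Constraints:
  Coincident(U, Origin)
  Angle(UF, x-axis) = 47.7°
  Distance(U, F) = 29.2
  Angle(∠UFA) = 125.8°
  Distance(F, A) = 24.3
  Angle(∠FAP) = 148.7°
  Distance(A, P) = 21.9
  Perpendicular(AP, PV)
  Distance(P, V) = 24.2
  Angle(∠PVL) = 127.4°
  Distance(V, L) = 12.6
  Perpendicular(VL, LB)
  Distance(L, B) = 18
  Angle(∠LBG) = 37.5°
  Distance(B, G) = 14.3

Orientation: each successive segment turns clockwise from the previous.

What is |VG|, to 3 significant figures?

7.71

U is at the origin; UF runs at 47.7° with length 29.2, so F = (19.7, 21.6). ∠UFA = 125.8° gives FA at -6.50° from the x-axis; with |FA| = 24.3, A = (43.8, 18.8). ∠FAP = 148.7° gives AP at -37.8° from the x-axis; with |AP| = 21.9, P = (61.1, 5.42). AP is perpendicular to PV, so PV runs at -128°; with |PV| = 24.2, V = (46.3, -13.7). ∠PVL = 127.4° gives VL at 180° from the x-axis; with |VL| = 12.6, L = (33.7, -13.6). VL ⟂ LB, so LB runs at 89.6°; with |LB| = 18.0, B = (33.8, 4.39). ∠LBG = 37.5° gives BG at -52.9° from the x-axis; with |BG| = 14.3, G = (42.4, -7.02). Then |VG| = |G − V| = 7.71.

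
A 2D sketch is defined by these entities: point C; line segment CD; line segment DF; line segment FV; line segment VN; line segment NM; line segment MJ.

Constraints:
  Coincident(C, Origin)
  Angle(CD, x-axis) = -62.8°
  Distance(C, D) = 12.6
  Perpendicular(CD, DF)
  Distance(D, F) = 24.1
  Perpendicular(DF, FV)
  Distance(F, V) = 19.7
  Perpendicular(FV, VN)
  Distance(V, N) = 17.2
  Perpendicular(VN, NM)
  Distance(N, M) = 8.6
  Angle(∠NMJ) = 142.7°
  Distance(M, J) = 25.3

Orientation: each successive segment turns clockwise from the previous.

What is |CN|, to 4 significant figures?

9.901

DF is perpendicular to FV, so FV runs at 117.2°; with |FV| = 19.7, V = (-24.68, -4.701). FV is perpendicular to VN, so VN runs at 27.20°; with |VN| = 17.2, N = (-9.382, 3.161). Then |CN| = |N − C| = 9.901.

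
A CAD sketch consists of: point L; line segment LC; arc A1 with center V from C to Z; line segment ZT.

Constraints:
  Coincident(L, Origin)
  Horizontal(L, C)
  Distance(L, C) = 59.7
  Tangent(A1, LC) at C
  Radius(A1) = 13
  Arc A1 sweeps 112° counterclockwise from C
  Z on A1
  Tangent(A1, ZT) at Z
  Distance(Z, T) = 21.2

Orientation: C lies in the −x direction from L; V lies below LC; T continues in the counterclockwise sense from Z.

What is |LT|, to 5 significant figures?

74.028

L is at the origin; L and C share the same y with |LC| = 59.7 and C on the −x side, so C = (-59.700, 0.0000). A1 meets LC tangentially, so VC is at right angles to LC, so V = C + (0, -13) = (-59.700, -13.000). On A1, C sits at bearing 90° from V; a 112° counterclockwise sweep puts Z at bearing 202°, so Z = V + 13.0·(cos 202°, sin 202°) = (-71.753, -17.870). Tangency of A1 to ZT means the radius VZ is perpendicular to ZT, so ZT runs along (−sin 202°, cos 202°); with |ZT| = 21.2, T = (-63.812, -37.526). Then |LT| = |T − L| = 74.028.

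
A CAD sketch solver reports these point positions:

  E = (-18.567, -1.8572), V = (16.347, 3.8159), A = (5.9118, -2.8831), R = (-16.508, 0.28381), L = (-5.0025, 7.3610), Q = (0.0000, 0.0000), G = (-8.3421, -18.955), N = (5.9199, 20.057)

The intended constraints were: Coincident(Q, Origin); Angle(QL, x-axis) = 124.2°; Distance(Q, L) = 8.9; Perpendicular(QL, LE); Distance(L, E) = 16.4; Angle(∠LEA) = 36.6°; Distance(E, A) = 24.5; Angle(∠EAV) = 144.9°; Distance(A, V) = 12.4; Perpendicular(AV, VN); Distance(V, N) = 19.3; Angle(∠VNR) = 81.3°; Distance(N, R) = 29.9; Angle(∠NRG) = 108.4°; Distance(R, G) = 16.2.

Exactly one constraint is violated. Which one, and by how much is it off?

Distance(R, G) = 16.2 — off by 4.70.

Q = (0.00, 0.00) ✓; QL at 124.2° ✓; |QL| = 8.900 ✓; ∠(QL, LE) = 90.00° ✓; |LE| = 16.40 ✓; ∠LEA = 36.60° ✓; |EA| = 24.50 ✓; ∠EAV = 144.9° ✓; |AV| = 12.40 ✓; ∠(AV, VN) = 90.00° ✓; |VN| = 19.30 ✓; ∠VNR = 81.30° ✓; |NR| = 29.90 ✓; ∠NRG = 108.4° ✓; |RG| = 20.90 ✗.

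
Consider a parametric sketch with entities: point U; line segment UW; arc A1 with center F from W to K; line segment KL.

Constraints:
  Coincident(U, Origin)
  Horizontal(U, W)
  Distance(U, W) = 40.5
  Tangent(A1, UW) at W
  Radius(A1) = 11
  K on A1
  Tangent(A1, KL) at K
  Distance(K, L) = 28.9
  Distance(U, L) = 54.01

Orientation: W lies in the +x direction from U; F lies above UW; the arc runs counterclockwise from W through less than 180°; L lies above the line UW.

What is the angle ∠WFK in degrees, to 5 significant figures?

121.62°

Checks: |FK| = 11.00 ✓; ∠(FK, KL) = 90.00° ✓; |KL| = 28.90 ✓; |UL| = 54.01 ✓.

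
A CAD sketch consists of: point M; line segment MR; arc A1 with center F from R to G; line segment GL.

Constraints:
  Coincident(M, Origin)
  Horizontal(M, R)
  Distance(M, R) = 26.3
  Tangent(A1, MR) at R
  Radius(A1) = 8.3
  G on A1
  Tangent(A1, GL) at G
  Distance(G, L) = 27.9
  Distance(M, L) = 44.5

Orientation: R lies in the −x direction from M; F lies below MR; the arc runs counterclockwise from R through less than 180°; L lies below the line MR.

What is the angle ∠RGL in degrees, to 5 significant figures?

124.66°

M is at the origin; M and R share the same y with |MR| = 26.3 and R on the −x side, so R = (-26.300, 0.0000). The tangent condition forces FR to be normal to MR, so F = R + (0, -8.3) = (-26.300, -8.3000). Since FG ⟂ GL (tangency), |FL| = √(8.3² + 27.9²) = 29.108 regardless of where G sits on A1. So L lies on both circle(M, 44.5) and circle(F, 29.108); the below-MR intersection is L = (-24.217, -37.334). G is the foot of the tangent from L: G = (-34.066, -11.230).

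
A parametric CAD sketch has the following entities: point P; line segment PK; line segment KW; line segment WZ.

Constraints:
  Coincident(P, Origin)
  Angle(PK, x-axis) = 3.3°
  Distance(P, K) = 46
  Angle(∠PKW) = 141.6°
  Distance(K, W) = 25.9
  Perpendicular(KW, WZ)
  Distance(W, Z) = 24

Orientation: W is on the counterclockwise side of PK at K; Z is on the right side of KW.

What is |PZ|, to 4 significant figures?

81.25

P is at the origin; PK runs at 3.3° with length 46.0, so K = 46.0·(cos 3.3°, sin 3.3°) = (45.92, 2.648). ∠PKW = 141.6°, so KW runs at 3.3° + (180° − 141.6°) = 41.70° from the x-axis; with |KW| = 25.9, W = K + 25.9·(cos 41.70°, sin 41.70°) = (65.26, 19.88). KW is perpendicular to WZ; with |WZ| = 24.0 on the right of KW, Z = W + 24.0·(0.6652, -0.7466) = (81.23, 1.958). Then |PZ| = |Z − P| = 81.25.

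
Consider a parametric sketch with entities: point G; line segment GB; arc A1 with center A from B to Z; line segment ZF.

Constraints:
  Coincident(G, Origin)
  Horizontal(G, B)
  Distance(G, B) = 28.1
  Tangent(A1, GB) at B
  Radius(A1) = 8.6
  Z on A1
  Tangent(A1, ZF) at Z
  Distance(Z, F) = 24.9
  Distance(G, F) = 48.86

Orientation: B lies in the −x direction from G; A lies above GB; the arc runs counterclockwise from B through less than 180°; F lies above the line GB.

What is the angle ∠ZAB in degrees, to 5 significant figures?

124.44°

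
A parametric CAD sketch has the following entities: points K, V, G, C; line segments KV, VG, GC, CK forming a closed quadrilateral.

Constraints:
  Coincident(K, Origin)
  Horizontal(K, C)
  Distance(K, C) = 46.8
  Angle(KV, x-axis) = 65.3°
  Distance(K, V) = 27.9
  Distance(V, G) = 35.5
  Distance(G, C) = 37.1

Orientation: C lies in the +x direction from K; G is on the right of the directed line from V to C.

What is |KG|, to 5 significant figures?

15.051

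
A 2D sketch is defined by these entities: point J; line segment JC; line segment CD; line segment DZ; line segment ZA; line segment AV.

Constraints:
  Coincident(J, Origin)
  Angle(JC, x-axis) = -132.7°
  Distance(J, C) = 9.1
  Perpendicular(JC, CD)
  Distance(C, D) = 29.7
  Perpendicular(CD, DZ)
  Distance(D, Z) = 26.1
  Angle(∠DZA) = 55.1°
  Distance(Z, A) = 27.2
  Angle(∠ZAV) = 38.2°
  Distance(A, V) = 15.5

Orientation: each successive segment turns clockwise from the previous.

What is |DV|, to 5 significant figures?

11.821

J is at the origin; JC runs at -132.7° with length 9.1, so C = (-6.1713, -6.6877). The perpendicularity gives CD at right angles to JC, so CD runs at 137.30°; with |CD| = 29.7, D = (-27.998, 13.454). CD is perpendicular to DZ, so DZ runs at 47.300°; with |DZ| = 26.1, Z = (-10.298, 32.635). ∠DZA = 55.1° gives ZA at -77.600° from the x-axis; with |ZA| = 27.2, A = (-4.4574, 6.0694). ∠ZAV = 38.2° gives AV at 140.60° from the x-axis; with |AV| = 15.5, V = (-16.435, 15.908). Then |DV| = |V − D| = 11.821.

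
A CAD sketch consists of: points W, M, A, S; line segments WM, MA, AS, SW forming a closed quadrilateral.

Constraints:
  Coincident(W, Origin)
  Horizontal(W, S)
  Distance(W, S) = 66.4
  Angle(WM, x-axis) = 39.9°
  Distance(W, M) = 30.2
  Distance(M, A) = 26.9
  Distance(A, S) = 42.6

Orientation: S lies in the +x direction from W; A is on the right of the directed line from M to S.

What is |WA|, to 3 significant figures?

25.6

W is at the origin; W and S share the same y with |WS| = 66.4 and S in +x, so S = (66.4, 0). WM runs at 39.9° with |WM| = 30.2, so M = (23.2, 19.4). A is determined by |MA| = 26.9 and |AS| = 42.6 together: it lies at the intersection of circle(M, 26.9) and circle(S, 42.6). With |MS| = 47.4, the foot of the radical line on MS is 12.2 from M and the perpendicular offset is √(26.9² − 12.2²) = 24.0. Taking the right-of-MS solution: A = (24.5, -7.50).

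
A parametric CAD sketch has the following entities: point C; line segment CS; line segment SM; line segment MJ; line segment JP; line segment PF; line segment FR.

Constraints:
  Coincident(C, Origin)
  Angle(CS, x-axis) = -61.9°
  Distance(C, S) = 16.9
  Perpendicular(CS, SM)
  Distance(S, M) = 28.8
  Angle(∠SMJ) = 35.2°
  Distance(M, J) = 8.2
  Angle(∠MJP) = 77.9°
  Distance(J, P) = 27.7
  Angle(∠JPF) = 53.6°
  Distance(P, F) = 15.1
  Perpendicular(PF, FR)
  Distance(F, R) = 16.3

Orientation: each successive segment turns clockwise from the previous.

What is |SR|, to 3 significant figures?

22.2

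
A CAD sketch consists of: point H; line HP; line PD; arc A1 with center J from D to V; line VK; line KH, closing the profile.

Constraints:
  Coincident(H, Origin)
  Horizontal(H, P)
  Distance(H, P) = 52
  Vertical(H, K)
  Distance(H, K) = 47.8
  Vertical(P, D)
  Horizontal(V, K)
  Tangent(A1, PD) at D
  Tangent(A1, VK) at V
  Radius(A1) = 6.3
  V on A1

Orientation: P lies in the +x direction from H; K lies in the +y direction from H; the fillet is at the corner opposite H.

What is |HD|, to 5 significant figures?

66.530

H is at the origin; HP is horizontal with |HP| = 52.0 and P on the +x side, so P = (52.000, 0.0000). HK is vertical with |HK| = 47.8 and K on the +y side, so K = (0.0000, 47.800). The virtual corner opposite H is at (52.000, 47.800). A1 meets PD tangentially, so JD is at right angles to PD and A1 meets VK tangentially, so JV is at right angles to VK, with radius 6.3, so the center J sits 6.3 in from both sides at J = (45.700, 41.500). That places the tangent points at D = (52.000, 41.500) on PD and V = (45.700, 47.800) on VK. Then |HD| = |D − H| = 66.530.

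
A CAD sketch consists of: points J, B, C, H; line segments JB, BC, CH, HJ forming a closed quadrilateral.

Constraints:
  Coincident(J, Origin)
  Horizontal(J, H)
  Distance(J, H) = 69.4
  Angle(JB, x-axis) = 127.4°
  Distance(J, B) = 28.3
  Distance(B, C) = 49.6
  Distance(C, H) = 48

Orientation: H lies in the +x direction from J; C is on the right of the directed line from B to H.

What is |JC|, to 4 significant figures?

23.41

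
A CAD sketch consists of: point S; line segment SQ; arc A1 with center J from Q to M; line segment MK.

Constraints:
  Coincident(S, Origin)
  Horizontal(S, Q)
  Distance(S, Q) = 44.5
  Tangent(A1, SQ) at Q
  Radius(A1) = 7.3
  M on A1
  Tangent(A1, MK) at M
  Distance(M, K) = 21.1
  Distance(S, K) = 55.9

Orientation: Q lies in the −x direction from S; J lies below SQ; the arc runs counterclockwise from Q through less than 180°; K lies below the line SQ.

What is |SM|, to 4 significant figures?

52.39

Checks: |JM| = 7.300 ✓; ∠(JM, MK) = 90.00° ✓; |MK| = 21.10 ✓; |SK| = 55.90 ✓.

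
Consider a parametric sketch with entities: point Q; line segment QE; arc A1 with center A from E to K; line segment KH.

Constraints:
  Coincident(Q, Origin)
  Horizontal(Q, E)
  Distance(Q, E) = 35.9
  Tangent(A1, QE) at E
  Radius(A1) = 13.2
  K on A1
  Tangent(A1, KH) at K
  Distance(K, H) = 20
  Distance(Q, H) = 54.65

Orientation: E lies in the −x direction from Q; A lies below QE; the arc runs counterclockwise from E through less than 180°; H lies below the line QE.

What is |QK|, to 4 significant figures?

51.44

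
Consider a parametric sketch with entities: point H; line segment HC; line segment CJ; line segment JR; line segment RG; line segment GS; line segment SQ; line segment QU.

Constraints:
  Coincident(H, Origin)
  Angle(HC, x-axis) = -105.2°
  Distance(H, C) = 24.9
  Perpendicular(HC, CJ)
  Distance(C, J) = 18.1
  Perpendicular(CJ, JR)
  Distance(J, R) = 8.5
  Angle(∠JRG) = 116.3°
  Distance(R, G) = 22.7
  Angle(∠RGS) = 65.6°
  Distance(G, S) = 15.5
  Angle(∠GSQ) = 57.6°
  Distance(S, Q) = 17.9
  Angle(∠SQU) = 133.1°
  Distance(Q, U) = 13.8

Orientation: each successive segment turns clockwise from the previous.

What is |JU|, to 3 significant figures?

25.7

∠GSQ = 57.6° gives SQ at 134° from the x-axis; with |SQ| = 17.9, Q = (-15.6, -8.98). ∠SQU = 133.1° gives QU at 87.4° from the x-axis; with |QU| = 13.8, U = (-14.9, 4.80). Then |JU| = |U − J| = 25.7.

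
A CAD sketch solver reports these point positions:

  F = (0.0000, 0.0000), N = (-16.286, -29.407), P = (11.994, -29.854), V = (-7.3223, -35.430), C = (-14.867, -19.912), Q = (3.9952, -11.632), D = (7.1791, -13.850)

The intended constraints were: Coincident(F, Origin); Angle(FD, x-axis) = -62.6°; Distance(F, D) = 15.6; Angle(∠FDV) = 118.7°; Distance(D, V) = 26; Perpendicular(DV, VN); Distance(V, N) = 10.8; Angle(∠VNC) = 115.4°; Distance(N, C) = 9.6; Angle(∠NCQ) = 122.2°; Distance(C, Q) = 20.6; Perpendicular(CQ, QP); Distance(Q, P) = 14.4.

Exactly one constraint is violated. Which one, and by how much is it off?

Distance(Q, P) = 14.4 — off by 5.50.

F = (0.00, 0.00) ✓; FD at -62.60° ✓; |FD| = 15.60 ✓; ∠FDV = 118.7° ✓; |DV| = 26.00 ✓; ∠(DV, VN) = 90.00° ✓; |VN| = 10.80 ✓; ∠VNC = 115.4° ✓; |NC| = 9.600 ✓; ∠NCQ = 122.2° ✓; |CQ| = 20.60 ✓; ∠(CQ, QP) = 90.00° ✓; |QP| = 19.90 ✗.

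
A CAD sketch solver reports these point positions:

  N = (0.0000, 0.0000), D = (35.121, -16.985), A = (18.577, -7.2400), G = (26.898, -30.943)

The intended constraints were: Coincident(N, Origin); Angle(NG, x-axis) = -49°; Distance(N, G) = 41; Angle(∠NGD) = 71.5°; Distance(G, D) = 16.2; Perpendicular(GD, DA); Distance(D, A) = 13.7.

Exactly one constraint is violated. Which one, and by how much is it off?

Distance(D, A) = 13.7 — off by 5.50.

N = (0.00, 0.00) ✓; NG at -49.00° ✓; |NG| = 41.00 ✓; ∠NGD = 71.50° ✓; |GD| = 16.20 ✓; ∠(GD, DA) = 90.00° ✓; |DA| = 19.20 ✗.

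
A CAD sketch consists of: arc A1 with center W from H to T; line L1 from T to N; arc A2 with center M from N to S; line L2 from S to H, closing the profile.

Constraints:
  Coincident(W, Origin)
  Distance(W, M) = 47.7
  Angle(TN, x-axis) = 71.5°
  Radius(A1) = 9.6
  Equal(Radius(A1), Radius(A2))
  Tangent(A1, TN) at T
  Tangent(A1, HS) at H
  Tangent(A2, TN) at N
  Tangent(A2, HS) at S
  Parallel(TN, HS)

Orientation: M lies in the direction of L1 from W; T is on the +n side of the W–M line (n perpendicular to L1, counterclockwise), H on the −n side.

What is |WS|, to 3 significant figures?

48.7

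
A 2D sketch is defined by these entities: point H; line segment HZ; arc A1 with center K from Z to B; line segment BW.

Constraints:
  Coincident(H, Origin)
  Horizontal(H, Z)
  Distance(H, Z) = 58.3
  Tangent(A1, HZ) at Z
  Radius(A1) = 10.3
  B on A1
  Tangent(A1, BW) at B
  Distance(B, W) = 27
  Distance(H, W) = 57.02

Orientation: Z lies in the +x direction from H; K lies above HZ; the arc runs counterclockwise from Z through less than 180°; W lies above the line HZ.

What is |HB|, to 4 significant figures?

67.48

H is at the origin; H and Z share the same y with |HZ| = 58.3 and Z on the +x side, so Z = (58.30, 0.000). A1 meets HZ tangentially, so KZ is at right angles to HZ, so K = Z + (0, 10.3) = (58.30, 10.30). Since KB ⟂ BW (tangency), |KW| = √(10.3² + 27.0²) = 28.90 regardless of where B sits on A1. So W lies on both circle(H, 57.02) and circle(K, 28.90); the above-HZ intersection is W = (44.48, 35.68). B is the foot of the tangent from W: B = (65.00, 18.13).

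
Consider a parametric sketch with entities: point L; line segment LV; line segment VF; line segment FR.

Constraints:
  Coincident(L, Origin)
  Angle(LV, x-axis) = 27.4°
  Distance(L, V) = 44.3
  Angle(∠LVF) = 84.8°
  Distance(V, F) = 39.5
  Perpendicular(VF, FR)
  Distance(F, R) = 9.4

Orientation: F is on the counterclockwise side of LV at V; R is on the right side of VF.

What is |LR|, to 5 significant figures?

64.213

L is at the origin; LV runs at 27.4° with length 44.3, so V = 44.3·(cos 27.4°, sin 27.4°) = (39.330, 20.387). ∠LVF = 84.8°, so VF runs at 27.4° + (180° − 84.8°) = 122.60° from the x-axis; with |VF| = 39.5, F = V + 39.5·(cos 122.60°, sin 122.60°) = (18.049, 53.664). VF is perpendicular to FR; with |FR| = 9.4 on the right of VF, R = F + 9.4·(0.84245, 0.53877) = (25.968, 58.728). Then |LR| = |R − L| = 64.213.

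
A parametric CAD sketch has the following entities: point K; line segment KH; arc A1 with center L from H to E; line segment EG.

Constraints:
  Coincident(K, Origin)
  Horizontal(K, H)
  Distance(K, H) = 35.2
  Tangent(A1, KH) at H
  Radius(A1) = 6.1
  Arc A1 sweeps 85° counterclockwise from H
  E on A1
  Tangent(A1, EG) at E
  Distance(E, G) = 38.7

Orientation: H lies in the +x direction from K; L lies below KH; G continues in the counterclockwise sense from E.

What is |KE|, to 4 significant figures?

29.65

K is at the origin; KH is horizontal with |KH| = 35.2 and H on the +x side, so H = (35.20, 0.000). A1 meets KH tangentially, so LH is at right angles to KH, so L = H + (0, -6.1) = (35.20, -6.100). On A1, H sits at bearing 90° from L; an 85° counterclockwise sweep puts E at bearing 175°, so E = L + 6.1·(cos 175°, sin 175°) = (29.12, -5.568). Then |KE| = |E − K| = 29.65.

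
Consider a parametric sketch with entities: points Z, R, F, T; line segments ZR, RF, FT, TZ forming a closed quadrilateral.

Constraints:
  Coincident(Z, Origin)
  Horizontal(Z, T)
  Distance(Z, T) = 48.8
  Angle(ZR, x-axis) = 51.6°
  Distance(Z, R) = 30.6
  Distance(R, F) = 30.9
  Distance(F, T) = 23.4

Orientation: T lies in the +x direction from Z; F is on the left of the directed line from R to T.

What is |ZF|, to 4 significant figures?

55.10

Checks: |RF| = 30.90 ✓; |FT| = 23.40 ✓.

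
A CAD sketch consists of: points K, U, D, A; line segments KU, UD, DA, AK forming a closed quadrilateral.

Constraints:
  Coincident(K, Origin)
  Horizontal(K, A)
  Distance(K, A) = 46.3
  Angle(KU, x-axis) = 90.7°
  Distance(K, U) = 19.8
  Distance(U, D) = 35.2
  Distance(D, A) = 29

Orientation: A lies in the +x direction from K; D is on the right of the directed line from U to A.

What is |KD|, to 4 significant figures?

21.30

K is at the origin; K and A share the same y with |KA| = 46.3 and A in +x, so A = (46.3, 0). KU runs at 90.7° with |KU| = 19.8, so U = (-0.2419, 19.80). D is determined by |UD| = 35.2 and |DA| = 29.0 together: it lies at the intersection of circle(U, 35.2) and circle(A, 29.0). With |UA| = 50.58, the foot of the radical line on UA is 29.22 from U and the perpendicular offset is √(35.2² − 29.22²) = 19.62. Taking the right-of-UA solution: D = (18.97, -9.697).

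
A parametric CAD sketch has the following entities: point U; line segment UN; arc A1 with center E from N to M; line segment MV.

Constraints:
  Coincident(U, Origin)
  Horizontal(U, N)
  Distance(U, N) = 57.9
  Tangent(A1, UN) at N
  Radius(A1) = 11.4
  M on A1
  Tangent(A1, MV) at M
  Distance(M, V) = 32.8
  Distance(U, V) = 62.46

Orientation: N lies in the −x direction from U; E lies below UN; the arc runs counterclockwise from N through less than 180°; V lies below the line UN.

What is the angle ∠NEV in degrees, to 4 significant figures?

157.8°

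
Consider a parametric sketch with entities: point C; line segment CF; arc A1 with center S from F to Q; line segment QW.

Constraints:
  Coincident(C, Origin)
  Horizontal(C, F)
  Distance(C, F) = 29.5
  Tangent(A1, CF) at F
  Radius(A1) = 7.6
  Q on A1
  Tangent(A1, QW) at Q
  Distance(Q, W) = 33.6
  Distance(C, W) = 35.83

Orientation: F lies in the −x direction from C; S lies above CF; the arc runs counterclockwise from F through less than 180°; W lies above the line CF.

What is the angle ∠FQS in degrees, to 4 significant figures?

57.51°

Checks: |SQ| = 7.600 ✓; ∠(SQ, QW) = 90.00° ✓; |QW| = 33.60 ✓; |CW| = 35.83 ✓.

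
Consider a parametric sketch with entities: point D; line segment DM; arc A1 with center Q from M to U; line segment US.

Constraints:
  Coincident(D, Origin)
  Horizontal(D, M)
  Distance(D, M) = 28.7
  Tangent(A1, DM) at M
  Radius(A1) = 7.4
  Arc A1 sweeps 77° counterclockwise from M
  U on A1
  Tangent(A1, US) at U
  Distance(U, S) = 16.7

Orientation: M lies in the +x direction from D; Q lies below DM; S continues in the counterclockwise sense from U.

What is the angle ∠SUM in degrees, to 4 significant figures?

141.5°

D is at the origin; D and M share the same y with |DM| = 28.7 and M on the +x side, so M = (28.70, 0.000). The tangent condition forces QM to be normal to DM, so Q = M + (0, -7.4) = (28.70, -7.400). On A1, M sits at bearing 90° from Q; a 77° counterclockwise sweep puts U at bearing 167°, so U = Q + 7.4·(cos 167°, sin 167°) = (21.49, -5.735). Tangency of A1 to US means the radius QU is perpendicular to US, so US runs along (−sin 167°, cos 167°); with |US| = 16.7, S = (17.73, -22.01). Then cos ∠SUM = US·UM / (|US||UM|), giving 141.5°.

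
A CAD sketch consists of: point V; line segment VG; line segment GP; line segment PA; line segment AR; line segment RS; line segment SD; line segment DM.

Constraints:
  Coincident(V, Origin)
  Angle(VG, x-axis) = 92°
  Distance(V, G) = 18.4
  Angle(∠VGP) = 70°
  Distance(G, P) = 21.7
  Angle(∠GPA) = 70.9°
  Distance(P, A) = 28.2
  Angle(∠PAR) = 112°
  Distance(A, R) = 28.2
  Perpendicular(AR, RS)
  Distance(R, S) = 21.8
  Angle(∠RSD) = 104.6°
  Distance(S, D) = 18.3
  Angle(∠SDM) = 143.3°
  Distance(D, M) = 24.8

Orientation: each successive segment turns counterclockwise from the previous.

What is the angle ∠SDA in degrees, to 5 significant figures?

97.062°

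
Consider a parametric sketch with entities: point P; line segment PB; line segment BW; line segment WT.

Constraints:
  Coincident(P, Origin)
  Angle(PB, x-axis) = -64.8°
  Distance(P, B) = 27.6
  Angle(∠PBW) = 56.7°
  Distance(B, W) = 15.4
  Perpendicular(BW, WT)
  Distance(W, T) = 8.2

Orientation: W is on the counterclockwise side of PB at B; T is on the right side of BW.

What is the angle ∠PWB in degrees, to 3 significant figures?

89.4°

P is at the origin; PB runs at -64.8° with length 27.6, so B = 27.6·(cos -64.8°, sin -64.8°) = (11.8, -25.0). ∠PBW = 56.7°, so BW runs at -64.8° + (180° − 56.7°) = 58.5° from the x-axis; with |BW| = 15.4, W = B + 15.4·(cos 58.5°, sin 58.5°) = (19.8, -11.8). Then cos ∠PWB = WP·WB / (|WP||WB|), giving 89.4°.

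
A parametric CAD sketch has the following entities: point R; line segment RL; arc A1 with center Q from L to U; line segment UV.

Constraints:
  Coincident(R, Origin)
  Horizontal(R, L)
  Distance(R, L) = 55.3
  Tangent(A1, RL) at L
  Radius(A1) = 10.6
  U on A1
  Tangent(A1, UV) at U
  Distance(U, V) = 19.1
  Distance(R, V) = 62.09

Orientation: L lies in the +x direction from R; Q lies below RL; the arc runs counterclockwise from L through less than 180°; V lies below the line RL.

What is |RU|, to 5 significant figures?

47.871

R is at the origin; RL is horizontal with |RL| = 55.3 and L on the +x side, so L = (55.300, 0.0000). Since A1 is tangent to RL there, QL ⟂ RL, so Q = L + (0, -10.6) = (55.300, -10.600). Since QU ⟂ UV (tangency), |QV| = √(10.6² + 19.1²) = 21.844 regardless of where U sits on A1. So V lies on both circle(R, 62.09) and circle(Q, 21.844); the below-RL intersection is V = (53.012, -32.324). U is the foot of the tangent from V: U = (45.544, -14.745).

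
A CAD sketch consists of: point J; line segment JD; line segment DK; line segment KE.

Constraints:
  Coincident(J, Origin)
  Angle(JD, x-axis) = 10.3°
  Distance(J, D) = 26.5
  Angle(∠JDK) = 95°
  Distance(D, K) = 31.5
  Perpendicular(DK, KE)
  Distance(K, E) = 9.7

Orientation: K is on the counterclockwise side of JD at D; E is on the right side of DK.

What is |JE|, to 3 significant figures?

49.5

J is at the origin; JD runs at 10.3° with length 26.5, so D = 26.5·(cos 10.3°, sin 10.3°) = (26.1, 4.74). ∠JDK = 95.0°, so DK runs at 10.3° + (180° − 95.0°) = 95.3° from the x-axis; with |DK| = 31.5, K = D + 31.5·(cos 95.3°, sin 95.3°) = (23.2, 36.1). DK ⟂ KE; with |KE| = 9.7 on the right of DK, E = K + 9.7·(0.996, 0.0924) = (32.8, 37.0). Then |JE| = |E − J| = 49.5.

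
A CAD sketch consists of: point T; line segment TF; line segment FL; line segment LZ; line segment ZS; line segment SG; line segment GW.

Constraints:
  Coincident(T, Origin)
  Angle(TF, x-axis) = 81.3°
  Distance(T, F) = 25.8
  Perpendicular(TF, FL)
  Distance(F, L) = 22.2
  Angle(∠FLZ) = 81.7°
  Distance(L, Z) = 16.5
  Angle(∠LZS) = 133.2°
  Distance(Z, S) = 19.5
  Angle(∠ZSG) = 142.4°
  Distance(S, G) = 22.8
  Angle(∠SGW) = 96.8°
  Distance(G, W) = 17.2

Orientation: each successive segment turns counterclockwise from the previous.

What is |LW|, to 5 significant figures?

43.378

∠ZSG = 142.4° gives SG at -6.0000° from the x-axis; with |SG| = 22.8, G = (18.639, -3.4693). ∠SGW = 96.8° gives GW at 77.200° from the x-axis; with |GW| = 17.2, W = (22.450, 13.303). Then |LW| = |W − L| = 43.378.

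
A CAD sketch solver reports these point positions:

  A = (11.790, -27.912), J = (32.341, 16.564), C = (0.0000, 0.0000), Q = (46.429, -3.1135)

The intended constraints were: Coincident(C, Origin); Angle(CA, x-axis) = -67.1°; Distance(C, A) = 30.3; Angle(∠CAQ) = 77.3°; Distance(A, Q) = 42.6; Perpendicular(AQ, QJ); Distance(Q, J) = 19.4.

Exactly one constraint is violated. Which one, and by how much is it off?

Distance(Q, J) = 19.4 — off by 4.80.

C = (0.00, 0.00) ✓; CA at -67.10° ✓; |CA| = 30.30 ✓; ∠CAQ = 77.30° ✓; |AQ| = 42.60 ✓; ∠(AQ, QJ) = 90.00° ✓; |QJ| = 24.20 ✗.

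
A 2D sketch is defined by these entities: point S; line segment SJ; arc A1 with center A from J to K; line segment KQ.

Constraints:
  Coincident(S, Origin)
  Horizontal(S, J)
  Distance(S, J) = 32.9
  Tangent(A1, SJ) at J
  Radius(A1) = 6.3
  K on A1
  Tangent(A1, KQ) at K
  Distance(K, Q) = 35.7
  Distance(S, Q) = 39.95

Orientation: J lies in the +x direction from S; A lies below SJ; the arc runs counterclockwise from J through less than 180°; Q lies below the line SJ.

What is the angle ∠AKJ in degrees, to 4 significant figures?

55.54°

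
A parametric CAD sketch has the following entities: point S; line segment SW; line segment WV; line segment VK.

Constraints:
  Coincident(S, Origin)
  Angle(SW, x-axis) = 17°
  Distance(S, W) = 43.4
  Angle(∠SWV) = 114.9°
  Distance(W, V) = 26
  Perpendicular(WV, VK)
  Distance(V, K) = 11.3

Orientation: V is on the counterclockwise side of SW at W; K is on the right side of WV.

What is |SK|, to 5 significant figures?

67.284

S is at the origin; SW runs at 17.0° with length 43.4, so W = 43.4·(cos 17.0°, sin 17.0°) = (41.504, 12.689). ∠SWV = 114.9°, so WV runs at 17.0° + (180° − 114.9°) = 82.100° from the x-axis; with |WV| = 26.0, V = W + 26.0·(cos 82.100°, sin 82.100°) = (45.077, 38.442). The perpendicularity gives VK at right angles to WV; with |VK| = 11.3 on the right of WV, K = V + 11.3·(0.99051, -0.13744) = (56.270, 36.889). Then |SK| = |K − S| = 67.284.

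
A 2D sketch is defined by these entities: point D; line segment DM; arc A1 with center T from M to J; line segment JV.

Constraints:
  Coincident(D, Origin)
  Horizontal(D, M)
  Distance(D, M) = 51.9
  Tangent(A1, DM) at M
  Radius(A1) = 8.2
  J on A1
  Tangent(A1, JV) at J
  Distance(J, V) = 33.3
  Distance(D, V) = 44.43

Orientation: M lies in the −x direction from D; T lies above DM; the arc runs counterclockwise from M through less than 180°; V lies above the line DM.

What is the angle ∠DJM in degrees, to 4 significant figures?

143.5°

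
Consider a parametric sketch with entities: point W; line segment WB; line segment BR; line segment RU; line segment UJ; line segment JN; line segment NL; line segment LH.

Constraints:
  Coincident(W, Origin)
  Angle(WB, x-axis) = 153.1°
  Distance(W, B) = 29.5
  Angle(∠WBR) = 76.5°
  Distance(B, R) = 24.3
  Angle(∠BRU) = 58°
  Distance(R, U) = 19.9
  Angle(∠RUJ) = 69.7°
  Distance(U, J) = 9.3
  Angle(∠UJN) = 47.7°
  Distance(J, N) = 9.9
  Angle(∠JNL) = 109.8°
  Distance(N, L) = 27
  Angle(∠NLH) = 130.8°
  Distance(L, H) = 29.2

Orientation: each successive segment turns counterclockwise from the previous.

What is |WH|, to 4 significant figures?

31.94

W is at the origin; WB runs at 153.1° with length 29.5, so B = (-26.31, 13.35). ∠WBR = 76.5° gives BR at -103.4° from the x-axis; with |BR| = 24.3, R = (-31.94, -10.29). ∠BRU = 58.0° gives RU at 18.60° from the x-axis; with |RU| = 19.9, U = (-13.08, -3.944). ∠RUJ = 69.7° gives UJ at 128.9° from the x-axis; with |UJ| = 9.3, J = (-18.92, 3.293). ∠UJN = 47.7° gives JN at -98.80° from the x-axis; with |JN| = 9.9, N = (-20.43, -6.490). ∠JNL = 109.8° gives NL at -28.60° from the x-axis; with |NL| = 27.0, L = (3.272, -19.41). ∠NLH = 130.8° gives LH at 20.60° from the x-axis; with |LH| = 29.2, H = (30.60, -9.141). Then |WH| = |H − W| = 31.94.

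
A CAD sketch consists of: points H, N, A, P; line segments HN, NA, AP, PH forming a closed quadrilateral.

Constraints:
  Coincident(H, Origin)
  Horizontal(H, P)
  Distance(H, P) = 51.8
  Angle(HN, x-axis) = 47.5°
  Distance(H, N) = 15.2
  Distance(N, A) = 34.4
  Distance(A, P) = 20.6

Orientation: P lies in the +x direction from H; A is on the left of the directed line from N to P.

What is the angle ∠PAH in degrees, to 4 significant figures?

89.48°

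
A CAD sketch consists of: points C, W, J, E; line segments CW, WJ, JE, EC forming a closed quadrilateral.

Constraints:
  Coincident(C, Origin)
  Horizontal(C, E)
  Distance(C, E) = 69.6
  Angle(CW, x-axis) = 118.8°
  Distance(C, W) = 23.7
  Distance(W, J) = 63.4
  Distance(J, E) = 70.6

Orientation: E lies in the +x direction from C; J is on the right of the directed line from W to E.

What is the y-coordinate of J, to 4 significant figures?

-38.70

C is at the origin; C and E share the same y with |CE| = 69.6 and E in +x, so E = (69.6, 0). CW runs at 118.8° with |CW| = 23.7, so W = (-11.42, 20.77). J is determined by |WJ| = 63.4 and |JE| = 70.6 together: it lies at the intersection of circle(W, 63.4) and circle(E, 70.6). With |WE| = 83.64, the foot of the radical line on WE is 36.05 from W and the perpendicular offset is √(63.4² − 36.05²) = 52.15. Taking the right-of-WE solution: J = (10.55, -38.70).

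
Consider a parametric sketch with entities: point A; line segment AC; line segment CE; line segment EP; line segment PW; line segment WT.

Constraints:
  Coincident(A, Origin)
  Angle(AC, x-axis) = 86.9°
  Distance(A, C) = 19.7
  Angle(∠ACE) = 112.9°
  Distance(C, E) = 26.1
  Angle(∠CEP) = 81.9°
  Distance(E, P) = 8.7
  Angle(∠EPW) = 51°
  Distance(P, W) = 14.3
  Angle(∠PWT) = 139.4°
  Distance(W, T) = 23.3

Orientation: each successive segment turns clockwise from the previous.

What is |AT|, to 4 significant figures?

48.50

∠EPW = 51.0° gives PW at 152.7° from the x-axis; with |PW| = 14.3, W = (14.68, 26.55). ∠PWT = 139.4° gives WT at 112.1° from the x-axis; with |WT| = 23.3, T = (5.913, 48.14). Then |AT| = |T − A| = 48.50.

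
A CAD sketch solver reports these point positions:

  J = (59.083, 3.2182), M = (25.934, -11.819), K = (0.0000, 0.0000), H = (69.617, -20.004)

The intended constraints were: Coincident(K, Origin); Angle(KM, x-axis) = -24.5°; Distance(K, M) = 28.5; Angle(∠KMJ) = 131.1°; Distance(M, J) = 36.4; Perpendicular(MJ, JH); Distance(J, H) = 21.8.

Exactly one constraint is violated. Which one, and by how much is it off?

Distance(J, H) = 21.8 — off by 3.70.

K = (0.00, 0.00) ✓; KM at -24.50° ✓; |KM| = 28.50 ✓; ∠KMJ = 131.1° ✓; |MJ| = 36.40 ✓; ∠(MJ, JH) = 90.00° ✓; |JH| = 25.50 ✗.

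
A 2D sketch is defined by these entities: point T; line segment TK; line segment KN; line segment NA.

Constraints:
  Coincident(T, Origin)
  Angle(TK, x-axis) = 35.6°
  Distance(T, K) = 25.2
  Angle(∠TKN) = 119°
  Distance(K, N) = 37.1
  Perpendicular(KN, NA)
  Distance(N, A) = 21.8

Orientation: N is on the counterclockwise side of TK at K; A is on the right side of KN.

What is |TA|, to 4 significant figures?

65.99

T is at the origin; TK runs at 35.6° with length 25.2, so K = 25.2·(cos 35.6°, sin 35.6°) = (20.49, 14.67). ∠TKN = 119.0°, so KN runs at 35.6° + (180° − 119.0°) = 96.60° from the x-axis; with |KN| = 37.1, N = K + 37.1·(cos 96.60°, sin 96.60°) = (16.23, 51.52). The perpendicularity gives NA at right angles to KN; with |NA| = 21.8 on the right of KN, A = N + 21.8·(0.9934, 0.1149) = (37.88, 54.03). Then |TA| = |A − T| = 65.99.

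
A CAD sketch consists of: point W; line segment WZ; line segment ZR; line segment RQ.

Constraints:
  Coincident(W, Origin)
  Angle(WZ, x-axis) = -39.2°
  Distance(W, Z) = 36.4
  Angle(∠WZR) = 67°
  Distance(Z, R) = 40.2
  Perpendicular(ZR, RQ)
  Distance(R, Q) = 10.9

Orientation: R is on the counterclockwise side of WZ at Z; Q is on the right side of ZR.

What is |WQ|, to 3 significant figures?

51.4

∠WZR = 67.0°, so ZR runs at -39.2° + (180° − 67.0°) = 73.8° from the x-axis; with |ZR| = 40.2, R = Z + 40.2·(cos 73.8°, sin 73.8°) = (39.4, 15.6). The perpendicularity gives RQ at right angles to ZR; with |RQ| = 10.9 on the right of ZR, Q = R + 10.9·(0.960, -0.279) = (49.9, 12.6). Then |WQ| = |Q − W| = 51.4.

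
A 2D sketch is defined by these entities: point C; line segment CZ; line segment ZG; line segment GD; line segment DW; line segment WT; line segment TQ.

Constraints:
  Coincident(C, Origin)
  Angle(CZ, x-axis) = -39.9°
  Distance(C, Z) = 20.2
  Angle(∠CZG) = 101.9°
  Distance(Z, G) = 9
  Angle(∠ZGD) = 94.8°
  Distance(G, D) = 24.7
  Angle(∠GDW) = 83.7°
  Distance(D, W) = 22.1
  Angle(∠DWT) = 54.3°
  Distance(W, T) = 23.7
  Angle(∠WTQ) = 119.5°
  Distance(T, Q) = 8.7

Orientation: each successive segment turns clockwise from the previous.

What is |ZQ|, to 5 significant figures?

13.497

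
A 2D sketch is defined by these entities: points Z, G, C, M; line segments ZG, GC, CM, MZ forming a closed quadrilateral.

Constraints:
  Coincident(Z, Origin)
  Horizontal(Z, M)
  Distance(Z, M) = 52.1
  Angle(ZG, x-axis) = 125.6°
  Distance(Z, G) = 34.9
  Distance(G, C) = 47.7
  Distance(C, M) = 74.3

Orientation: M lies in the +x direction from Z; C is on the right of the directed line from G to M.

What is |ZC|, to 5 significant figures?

27.552

Checks: Z = (0.00, 0.00) ✓; |GC| = 47.70 ✓; |CM| = 74.30 ✓.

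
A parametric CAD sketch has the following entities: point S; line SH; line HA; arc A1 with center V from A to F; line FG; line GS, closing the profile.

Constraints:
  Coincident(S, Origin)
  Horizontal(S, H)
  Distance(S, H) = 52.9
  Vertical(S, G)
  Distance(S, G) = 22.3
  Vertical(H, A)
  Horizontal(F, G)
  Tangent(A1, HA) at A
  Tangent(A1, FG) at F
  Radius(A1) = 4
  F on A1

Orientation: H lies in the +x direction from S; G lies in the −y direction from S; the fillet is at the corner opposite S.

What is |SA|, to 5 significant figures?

55.976

S is at the origin; S and H share the same y with |SH| = 52.9 and H on the +x side, so H = (52.900, 0.0000). SG is vertical with |SG| = 22.3 and G on the −y side, so G = (0.0000, -22.300). The virtual corner opposite S is at (52.900, -22.300). Tangency of A1 to HA means the radius VA is perpendicular to HA and the tangent condition forces VF to be normal to FG, with radius 4.0, so the center V sits 4.0 in from both sides at V = (48.900, -18.300). That places the tangent points at A = (52.900, -18.300) on HA and F = (48.900, -22.300) on FG. Then |SA| = |A − S| = 55.976.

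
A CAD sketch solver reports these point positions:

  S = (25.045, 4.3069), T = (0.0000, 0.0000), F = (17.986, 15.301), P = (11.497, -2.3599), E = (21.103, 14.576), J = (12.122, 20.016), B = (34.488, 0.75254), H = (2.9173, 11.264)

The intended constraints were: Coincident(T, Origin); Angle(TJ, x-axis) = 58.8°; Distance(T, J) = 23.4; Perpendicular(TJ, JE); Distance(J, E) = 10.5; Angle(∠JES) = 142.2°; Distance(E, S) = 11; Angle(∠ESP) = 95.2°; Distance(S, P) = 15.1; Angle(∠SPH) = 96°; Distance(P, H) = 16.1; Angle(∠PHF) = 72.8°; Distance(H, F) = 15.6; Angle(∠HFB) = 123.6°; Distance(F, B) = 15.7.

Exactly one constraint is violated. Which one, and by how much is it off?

Distance(F, B) = 15.7 — off by 6.30.

T = (0.00, 0.00) ✓; TJ at 58.80° ✓; |TJ| = 23.40 ✓; ∠(TJ, JE) = 90.00° ✓; |JE| = 10.50 ✓; ∠JES = 142.2° ✓; |ES| = 11.00 ✓; ∠ESP = 95.20° ✓; |SP| = 15.10 ✓; ∠SPH = 96.00° ✓; |PH| = 16.10 ✓; ∠PHF = 72.80° ✓; |HF| = 15.60 ✓; ∠HFB = 123.6° ✓; |FB| = 22.00 ✗.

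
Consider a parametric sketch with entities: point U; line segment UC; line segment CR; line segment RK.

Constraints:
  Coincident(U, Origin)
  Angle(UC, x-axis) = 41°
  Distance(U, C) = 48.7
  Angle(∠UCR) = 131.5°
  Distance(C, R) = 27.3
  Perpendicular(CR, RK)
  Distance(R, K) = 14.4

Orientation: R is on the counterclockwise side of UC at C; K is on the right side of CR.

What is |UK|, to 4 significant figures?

78.34

∠UCR = 131.5°, so CR runs at 41.0° + (180° − 131.5°) = 89.50° from the x-axis; with |CR| = 27.3, R = C + 27.3·(cos 89.50°, sin 89.50°) = (36.99, 59.25). CR is perpendicular to RK; with |RK| = 14.4 on the right of CR, K = R + 14.4·(1.000, -0.008727) = (51.39, 59.12). Then |UK| = |K − U| = 78.34.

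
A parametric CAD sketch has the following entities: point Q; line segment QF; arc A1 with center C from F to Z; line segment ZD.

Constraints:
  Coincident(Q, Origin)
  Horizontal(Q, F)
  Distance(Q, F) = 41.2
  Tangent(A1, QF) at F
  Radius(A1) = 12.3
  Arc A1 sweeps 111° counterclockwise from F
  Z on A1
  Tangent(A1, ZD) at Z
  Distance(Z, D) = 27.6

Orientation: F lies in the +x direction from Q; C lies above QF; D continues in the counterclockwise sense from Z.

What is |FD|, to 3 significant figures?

42.5

On A1, F sits at bearing -90° from C; a 111° counterclockwise sweep puts Z at bearing 21°, so Z = C + 12.3·(cos 21°, sin 21°) = (52.7, 16.7). Tangency of A1 to ZD means the radius CZ is perpendicular to ZD, so ZD runs along (−sin 21°, cos 21°); with |ZD| = 27.6, D = (42.8, 42.5). Then |FD| = |D − F| = 42.5.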